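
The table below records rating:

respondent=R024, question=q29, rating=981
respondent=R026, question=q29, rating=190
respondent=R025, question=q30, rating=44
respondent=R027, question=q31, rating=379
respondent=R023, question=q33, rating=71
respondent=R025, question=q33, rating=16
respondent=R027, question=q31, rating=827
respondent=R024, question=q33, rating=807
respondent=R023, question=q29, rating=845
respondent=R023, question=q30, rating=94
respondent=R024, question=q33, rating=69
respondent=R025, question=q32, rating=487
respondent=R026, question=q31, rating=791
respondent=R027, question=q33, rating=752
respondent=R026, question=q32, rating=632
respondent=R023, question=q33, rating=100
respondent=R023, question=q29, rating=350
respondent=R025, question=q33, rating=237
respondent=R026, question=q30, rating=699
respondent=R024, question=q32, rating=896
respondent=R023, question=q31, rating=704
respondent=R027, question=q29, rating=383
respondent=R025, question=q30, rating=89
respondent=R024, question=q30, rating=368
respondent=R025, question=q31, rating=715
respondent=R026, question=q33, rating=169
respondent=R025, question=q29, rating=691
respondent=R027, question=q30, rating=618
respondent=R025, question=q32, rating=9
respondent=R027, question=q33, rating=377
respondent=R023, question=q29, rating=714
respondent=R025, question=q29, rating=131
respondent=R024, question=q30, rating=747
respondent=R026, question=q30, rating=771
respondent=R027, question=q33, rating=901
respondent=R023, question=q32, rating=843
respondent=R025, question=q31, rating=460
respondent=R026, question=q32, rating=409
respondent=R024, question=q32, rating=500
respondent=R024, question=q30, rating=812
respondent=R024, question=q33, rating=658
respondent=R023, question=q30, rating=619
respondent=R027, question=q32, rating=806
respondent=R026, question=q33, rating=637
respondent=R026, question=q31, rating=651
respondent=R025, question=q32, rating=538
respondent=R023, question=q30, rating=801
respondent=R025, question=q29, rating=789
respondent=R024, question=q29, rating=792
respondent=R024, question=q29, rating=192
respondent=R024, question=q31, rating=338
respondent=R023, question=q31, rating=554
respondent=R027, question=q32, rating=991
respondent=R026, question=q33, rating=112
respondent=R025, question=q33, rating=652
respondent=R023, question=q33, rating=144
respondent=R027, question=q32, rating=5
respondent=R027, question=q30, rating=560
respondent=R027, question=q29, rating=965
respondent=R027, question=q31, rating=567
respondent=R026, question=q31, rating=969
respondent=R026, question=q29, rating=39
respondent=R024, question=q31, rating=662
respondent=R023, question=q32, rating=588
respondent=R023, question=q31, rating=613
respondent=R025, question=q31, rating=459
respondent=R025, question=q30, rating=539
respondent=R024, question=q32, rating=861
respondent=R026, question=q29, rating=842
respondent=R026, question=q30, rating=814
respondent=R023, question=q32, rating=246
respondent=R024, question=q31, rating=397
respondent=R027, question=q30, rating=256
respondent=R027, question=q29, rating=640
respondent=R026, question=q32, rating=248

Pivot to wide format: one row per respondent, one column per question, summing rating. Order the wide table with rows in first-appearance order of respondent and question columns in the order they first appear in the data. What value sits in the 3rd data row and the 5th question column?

With rows in first-appearance order of respondent, row 3 is respondent=R025. question columns in first-appearance order: q29, q30, q31, q33, q32; column 5 is q32.
Long rows with respondent=R025, question=q32: 487 + 9 + 538 = 1034.

1034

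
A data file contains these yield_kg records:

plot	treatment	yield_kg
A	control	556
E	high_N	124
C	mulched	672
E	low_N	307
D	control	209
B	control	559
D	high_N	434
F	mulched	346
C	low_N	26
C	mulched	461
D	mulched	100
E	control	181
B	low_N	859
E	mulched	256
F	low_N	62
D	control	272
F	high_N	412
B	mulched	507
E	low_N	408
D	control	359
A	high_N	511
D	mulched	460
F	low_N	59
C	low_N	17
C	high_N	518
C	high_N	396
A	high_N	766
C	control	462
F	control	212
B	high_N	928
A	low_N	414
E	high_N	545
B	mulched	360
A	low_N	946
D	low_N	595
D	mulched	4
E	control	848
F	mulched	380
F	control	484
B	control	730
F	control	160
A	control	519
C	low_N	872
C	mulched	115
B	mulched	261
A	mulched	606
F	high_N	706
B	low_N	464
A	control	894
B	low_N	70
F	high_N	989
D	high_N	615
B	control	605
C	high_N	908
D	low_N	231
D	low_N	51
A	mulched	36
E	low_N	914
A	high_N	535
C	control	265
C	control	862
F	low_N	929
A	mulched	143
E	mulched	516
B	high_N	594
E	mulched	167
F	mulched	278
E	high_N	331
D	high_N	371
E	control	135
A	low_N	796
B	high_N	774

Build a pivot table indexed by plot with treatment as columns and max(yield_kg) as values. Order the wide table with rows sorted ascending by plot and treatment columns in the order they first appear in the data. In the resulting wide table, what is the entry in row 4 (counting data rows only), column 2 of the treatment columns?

With rows sorted ascending by plot, row 4 is plot=D. treatment columns in first-appearance order: control, high_N, mulched, low_N; column 2 is high_N.
Long rows with plot=D, treatment=high_N: max(434, 615, 371) = 615.

615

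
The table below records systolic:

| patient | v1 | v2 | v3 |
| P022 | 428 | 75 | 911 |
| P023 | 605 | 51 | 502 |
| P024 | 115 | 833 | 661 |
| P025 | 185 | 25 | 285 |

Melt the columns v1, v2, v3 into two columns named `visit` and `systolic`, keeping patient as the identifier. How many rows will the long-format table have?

4 patient values × 3 melted columns = 12 rows.

12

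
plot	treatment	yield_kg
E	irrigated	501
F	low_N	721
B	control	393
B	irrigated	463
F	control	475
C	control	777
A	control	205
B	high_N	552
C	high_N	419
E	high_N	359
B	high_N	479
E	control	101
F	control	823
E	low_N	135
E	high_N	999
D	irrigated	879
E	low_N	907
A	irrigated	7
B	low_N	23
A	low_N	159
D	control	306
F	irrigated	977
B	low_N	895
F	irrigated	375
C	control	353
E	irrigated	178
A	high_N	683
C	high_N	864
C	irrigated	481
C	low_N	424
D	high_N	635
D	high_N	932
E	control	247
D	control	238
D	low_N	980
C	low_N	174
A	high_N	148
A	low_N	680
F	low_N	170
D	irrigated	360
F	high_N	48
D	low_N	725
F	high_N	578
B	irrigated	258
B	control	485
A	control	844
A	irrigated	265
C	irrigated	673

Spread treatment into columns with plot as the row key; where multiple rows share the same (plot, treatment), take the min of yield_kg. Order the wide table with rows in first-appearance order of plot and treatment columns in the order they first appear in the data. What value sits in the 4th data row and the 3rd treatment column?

353

With rows in first-appearance order of plot, row 4 is plot=C. treatment columns in first-appearance order: irrigated, low_N, control, high_N; column 3 is control.
Long rows with plot=C, treatment=control: min(777, 353) = 353.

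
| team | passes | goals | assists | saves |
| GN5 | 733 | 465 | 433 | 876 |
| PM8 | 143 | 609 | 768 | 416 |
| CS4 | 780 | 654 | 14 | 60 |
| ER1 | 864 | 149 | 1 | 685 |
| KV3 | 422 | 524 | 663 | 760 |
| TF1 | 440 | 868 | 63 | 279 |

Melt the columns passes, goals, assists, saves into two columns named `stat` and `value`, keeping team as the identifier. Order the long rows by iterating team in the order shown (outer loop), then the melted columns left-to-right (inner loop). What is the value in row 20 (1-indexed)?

24 rows total (6 × 4). Row 20: index ⌊(20-1)/4⌋ = 4 into team → KV3; (20-1) mod 4 = 3 into the melted columns → saves.
So row 20 is (KV3, saves, 760); value = 760.

760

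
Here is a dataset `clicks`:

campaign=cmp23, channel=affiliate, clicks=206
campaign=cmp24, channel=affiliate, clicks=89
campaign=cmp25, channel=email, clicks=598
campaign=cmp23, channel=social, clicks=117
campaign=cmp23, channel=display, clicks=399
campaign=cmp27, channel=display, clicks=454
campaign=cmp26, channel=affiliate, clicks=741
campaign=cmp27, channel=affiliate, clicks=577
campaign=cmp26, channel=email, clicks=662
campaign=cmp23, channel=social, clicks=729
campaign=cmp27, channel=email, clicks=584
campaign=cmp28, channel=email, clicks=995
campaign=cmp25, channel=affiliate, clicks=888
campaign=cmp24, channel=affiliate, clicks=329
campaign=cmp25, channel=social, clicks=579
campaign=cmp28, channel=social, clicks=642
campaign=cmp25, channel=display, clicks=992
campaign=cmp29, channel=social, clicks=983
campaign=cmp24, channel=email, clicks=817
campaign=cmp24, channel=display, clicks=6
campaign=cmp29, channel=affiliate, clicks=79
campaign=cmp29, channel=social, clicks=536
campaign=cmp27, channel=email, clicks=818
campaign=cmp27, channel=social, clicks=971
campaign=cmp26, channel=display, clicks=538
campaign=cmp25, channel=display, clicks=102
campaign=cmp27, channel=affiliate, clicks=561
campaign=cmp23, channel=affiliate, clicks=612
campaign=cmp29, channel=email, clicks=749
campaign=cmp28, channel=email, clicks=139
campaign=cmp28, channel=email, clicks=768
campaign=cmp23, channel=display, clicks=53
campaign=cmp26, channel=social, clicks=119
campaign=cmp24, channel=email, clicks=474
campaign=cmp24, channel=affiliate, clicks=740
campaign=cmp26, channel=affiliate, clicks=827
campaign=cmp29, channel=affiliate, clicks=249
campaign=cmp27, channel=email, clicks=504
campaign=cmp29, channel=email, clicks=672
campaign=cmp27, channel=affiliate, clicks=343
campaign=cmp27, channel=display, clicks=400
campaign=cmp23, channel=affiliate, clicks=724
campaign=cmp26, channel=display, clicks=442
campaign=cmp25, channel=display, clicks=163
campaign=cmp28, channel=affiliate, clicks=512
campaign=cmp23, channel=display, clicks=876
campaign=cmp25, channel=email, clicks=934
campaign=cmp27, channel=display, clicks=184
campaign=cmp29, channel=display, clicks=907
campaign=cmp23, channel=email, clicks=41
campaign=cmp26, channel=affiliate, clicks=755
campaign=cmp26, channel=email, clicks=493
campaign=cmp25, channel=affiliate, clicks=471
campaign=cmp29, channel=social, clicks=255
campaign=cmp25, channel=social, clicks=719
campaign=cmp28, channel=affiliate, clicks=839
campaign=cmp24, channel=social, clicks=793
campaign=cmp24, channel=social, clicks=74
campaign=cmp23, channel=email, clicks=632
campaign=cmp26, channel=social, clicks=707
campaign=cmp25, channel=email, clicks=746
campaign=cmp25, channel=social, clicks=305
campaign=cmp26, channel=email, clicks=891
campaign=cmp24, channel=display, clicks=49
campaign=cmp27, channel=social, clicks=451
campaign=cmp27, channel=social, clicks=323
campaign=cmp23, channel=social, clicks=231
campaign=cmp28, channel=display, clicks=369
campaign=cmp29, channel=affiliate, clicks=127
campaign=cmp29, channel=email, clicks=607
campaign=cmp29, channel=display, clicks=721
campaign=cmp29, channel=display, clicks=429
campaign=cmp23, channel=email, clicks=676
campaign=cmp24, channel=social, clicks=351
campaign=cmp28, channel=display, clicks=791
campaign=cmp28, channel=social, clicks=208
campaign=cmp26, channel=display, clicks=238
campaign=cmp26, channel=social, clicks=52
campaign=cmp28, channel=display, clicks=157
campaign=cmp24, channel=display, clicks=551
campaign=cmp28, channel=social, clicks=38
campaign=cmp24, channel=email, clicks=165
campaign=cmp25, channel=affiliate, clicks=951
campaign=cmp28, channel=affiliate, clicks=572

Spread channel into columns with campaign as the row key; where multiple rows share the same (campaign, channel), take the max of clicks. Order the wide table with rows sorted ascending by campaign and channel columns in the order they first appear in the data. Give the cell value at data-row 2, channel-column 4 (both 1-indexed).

With rows sorted ascending by campaign, row 2 is campaign=cmp24. channel columns in first-appearance order: affiliate, email, social, display; column 4 is display.
Long rows with campaign=cmp24, channel=display: max(6, 49, 551) = 551.

551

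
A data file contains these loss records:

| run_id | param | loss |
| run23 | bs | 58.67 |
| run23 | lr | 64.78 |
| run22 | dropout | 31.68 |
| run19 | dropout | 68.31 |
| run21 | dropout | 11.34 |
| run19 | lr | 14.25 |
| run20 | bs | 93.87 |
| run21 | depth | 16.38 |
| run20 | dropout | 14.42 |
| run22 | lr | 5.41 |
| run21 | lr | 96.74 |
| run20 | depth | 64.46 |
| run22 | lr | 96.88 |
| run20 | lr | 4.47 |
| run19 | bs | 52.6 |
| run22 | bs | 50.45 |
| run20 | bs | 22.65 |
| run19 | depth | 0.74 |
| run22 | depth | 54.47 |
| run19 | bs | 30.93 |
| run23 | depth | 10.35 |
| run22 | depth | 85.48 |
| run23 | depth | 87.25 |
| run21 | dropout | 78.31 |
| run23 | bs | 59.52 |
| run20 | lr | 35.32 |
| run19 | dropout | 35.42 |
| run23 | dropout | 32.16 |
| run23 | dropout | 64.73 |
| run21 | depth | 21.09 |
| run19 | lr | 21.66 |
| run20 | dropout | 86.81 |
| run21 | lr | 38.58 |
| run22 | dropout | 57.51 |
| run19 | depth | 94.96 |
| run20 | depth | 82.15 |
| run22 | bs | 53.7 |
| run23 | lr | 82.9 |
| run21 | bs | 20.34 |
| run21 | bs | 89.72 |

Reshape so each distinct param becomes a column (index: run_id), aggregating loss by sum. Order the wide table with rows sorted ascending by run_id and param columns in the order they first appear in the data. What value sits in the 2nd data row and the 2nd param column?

39.79

With rows sorted ascending by run_id, row 2 is run_id=run20. param columns in first-appearance order: bs, lr, dropout, depth; column 2 is lr.
Long rows with run_id=run20, param=lr: 4.47 + 35.32 = 39.79.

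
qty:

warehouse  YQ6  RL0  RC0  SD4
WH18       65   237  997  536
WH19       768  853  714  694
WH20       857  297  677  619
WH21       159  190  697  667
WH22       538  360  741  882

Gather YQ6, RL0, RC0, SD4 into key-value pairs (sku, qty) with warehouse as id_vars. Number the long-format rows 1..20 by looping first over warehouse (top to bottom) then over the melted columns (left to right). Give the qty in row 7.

20 rows total (5 × 4). Row 7: index ⌊(7-1)/4⌋ = 1 into warehouse → WH19; (7-1) mod 4 = 2 into the melted columns → RC0.
So row 7 is (WH19, RC0, 714); qty = 714.

714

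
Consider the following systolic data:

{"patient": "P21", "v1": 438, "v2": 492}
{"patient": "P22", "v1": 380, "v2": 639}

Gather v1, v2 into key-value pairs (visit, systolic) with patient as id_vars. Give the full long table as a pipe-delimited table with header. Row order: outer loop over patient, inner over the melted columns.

| patient | visit | systolic |
| P21 | v1 | 438 |
| P21 | v2 | 492 |
| P22 | v1 | 380 |
| P22 | v2 | 639 |

Each (patient, column) pair becomes one row: 2 × 2 = 4 rows.
For example, (P21, v1) → systolic=438.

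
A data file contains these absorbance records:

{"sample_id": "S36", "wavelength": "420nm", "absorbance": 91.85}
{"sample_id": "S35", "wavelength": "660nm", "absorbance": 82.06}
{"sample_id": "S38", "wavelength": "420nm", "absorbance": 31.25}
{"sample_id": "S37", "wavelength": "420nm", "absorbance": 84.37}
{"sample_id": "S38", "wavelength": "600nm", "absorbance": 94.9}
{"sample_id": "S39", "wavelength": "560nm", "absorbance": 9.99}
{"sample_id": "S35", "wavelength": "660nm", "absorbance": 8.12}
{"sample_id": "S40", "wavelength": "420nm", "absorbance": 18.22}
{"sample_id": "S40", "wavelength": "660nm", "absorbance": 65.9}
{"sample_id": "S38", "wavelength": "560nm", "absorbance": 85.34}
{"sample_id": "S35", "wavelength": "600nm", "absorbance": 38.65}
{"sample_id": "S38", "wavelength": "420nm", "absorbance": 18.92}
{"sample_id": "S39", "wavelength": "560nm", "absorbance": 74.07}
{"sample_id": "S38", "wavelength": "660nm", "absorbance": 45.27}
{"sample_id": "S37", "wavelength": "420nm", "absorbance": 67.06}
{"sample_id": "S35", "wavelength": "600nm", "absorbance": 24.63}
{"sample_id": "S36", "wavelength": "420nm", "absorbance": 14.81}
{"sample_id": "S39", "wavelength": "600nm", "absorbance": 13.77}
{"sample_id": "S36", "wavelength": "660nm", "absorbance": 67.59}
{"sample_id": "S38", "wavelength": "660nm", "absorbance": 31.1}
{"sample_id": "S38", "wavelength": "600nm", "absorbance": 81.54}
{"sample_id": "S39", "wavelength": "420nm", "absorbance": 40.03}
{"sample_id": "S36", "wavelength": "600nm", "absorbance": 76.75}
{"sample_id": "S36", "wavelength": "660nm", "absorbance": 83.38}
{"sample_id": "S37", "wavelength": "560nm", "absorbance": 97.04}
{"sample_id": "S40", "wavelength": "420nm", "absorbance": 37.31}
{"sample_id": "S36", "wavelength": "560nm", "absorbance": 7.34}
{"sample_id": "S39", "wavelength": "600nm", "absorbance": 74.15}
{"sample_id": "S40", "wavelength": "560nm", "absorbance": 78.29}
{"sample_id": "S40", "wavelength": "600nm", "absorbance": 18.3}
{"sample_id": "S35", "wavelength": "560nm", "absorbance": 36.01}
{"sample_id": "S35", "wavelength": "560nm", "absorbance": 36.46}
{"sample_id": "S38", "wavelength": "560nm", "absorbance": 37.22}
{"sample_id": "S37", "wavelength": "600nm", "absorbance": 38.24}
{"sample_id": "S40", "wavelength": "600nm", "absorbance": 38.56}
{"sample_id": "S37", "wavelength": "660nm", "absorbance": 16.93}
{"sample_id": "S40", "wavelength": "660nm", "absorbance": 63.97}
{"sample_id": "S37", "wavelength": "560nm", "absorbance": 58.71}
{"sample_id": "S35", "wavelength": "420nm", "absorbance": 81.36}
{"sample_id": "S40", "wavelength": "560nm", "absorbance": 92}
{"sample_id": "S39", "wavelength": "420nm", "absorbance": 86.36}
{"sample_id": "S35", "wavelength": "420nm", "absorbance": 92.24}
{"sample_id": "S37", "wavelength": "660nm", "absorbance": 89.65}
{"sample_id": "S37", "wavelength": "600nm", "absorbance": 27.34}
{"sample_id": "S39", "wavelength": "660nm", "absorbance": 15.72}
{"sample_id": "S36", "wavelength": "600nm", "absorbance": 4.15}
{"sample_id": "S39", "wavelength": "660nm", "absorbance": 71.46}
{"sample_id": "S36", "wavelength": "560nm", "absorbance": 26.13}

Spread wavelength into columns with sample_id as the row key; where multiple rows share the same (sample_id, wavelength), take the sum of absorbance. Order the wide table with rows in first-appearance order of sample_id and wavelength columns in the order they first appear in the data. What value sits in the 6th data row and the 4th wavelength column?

With rows in first-appearance order of sample_id, row 6 is sample_id=S40. wavelength columns in first-appearance order: 420nm, 660nm, 600nm, 560nm; column 4 is 560nm.
Long rows with sample_id=S40, wavelength=560nm: 78.29 + 92 = 170.29.

170.29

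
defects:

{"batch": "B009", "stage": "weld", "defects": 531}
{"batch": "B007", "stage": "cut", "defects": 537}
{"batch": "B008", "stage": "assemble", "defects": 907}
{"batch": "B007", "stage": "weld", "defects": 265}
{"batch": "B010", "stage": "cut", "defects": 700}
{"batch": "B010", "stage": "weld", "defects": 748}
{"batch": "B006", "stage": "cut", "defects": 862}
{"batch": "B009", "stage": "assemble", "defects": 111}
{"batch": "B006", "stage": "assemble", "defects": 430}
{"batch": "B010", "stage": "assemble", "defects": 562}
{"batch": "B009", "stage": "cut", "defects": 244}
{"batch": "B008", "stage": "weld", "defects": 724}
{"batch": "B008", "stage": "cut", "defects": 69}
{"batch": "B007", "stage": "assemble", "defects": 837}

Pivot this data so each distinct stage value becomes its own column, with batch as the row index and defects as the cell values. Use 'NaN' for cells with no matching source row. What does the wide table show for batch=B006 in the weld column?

No long-format row has batch=B006 and stage=weld, so the cell is NaN.

NaN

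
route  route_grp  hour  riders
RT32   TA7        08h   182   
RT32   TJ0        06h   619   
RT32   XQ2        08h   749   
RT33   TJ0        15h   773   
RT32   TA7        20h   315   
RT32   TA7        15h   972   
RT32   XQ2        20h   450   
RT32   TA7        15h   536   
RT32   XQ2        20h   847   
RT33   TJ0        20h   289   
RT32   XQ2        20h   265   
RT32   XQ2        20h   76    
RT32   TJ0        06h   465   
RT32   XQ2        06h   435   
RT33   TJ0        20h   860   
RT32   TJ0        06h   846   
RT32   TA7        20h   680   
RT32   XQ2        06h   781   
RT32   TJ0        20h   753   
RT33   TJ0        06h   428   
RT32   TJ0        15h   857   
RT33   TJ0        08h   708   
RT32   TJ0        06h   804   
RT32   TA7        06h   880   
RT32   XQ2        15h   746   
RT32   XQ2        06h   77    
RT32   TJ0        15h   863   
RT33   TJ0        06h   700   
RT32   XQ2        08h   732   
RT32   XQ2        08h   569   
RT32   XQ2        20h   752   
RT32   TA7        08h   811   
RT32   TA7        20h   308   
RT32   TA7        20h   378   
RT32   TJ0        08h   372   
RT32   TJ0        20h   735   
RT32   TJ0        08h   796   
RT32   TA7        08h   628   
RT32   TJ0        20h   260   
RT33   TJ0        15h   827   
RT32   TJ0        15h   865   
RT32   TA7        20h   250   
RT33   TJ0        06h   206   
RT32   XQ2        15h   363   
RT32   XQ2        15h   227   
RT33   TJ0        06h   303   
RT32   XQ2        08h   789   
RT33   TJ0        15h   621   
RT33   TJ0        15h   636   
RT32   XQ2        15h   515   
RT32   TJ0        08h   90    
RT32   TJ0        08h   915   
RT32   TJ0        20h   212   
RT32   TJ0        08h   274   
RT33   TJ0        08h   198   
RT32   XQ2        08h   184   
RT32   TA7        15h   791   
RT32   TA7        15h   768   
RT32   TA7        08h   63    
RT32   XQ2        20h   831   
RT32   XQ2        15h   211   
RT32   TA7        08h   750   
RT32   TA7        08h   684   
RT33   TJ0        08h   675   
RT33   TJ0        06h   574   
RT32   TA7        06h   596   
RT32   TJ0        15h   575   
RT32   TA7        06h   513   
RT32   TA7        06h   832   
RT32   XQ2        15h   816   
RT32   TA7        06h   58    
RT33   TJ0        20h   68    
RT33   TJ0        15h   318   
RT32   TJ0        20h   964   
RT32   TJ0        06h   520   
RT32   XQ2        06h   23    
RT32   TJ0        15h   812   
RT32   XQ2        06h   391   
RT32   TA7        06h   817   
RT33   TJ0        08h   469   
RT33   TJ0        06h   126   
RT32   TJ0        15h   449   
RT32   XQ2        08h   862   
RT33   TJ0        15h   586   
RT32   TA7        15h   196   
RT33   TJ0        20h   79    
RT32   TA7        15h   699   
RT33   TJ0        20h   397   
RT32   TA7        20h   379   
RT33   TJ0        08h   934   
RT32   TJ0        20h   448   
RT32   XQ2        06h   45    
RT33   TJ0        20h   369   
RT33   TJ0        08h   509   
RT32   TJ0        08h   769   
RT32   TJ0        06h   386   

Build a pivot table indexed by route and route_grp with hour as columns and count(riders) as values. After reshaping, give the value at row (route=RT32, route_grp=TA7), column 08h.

Rows with route=RT32, route_grp=TA7 and hour=08h: riders values are 182, 811, 628, 63, 750, 684.
6 rows match — count = 6.

6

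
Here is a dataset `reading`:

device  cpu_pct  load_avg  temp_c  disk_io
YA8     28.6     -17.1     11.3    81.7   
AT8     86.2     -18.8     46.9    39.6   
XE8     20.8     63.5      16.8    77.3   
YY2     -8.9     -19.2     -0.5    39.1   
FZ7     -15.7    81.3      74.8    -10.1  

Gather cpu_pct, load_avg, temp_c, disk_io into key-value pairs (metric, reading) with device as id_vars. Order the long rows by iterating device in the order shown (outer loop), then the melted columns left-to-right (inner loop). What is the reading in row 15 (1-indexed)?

-0.5

20 rows total (5 × 4). Row 15: index ⌊(15-1)/4⌋ = 3 into device → YY2; (15-1) mod 4 = 2 into the melted columns → temp_c.
So row 15 is (YY2, temp_c, -0.5); reading = -0.5.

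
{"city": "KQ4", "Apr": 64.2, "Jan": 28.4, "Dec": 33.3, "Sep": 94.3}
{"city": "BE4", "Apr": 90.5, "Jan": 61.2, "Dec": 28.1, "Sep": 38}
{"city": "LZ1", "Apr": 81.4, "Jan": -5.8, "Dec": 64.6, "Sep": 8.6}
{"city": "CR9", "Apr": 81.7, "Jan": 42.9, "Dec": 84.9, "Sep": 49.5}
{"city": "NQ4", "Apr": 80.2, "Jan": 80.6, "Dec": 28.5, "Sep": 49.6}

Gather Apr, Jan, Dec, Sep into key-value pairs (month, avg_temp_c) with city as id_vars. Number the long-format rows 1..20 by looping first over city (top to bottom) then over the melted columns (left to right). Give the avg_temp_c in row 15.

84.9

20 rows total (5 × 4). Row 15: index ⌊(15-1)/4⌋ = 3 into city → CR9; (15-1) mod 4 = 2 into the melted columns → Dec.
So row 15 is (CR9, Dec, 84.9); avg_temp_c = 84.9.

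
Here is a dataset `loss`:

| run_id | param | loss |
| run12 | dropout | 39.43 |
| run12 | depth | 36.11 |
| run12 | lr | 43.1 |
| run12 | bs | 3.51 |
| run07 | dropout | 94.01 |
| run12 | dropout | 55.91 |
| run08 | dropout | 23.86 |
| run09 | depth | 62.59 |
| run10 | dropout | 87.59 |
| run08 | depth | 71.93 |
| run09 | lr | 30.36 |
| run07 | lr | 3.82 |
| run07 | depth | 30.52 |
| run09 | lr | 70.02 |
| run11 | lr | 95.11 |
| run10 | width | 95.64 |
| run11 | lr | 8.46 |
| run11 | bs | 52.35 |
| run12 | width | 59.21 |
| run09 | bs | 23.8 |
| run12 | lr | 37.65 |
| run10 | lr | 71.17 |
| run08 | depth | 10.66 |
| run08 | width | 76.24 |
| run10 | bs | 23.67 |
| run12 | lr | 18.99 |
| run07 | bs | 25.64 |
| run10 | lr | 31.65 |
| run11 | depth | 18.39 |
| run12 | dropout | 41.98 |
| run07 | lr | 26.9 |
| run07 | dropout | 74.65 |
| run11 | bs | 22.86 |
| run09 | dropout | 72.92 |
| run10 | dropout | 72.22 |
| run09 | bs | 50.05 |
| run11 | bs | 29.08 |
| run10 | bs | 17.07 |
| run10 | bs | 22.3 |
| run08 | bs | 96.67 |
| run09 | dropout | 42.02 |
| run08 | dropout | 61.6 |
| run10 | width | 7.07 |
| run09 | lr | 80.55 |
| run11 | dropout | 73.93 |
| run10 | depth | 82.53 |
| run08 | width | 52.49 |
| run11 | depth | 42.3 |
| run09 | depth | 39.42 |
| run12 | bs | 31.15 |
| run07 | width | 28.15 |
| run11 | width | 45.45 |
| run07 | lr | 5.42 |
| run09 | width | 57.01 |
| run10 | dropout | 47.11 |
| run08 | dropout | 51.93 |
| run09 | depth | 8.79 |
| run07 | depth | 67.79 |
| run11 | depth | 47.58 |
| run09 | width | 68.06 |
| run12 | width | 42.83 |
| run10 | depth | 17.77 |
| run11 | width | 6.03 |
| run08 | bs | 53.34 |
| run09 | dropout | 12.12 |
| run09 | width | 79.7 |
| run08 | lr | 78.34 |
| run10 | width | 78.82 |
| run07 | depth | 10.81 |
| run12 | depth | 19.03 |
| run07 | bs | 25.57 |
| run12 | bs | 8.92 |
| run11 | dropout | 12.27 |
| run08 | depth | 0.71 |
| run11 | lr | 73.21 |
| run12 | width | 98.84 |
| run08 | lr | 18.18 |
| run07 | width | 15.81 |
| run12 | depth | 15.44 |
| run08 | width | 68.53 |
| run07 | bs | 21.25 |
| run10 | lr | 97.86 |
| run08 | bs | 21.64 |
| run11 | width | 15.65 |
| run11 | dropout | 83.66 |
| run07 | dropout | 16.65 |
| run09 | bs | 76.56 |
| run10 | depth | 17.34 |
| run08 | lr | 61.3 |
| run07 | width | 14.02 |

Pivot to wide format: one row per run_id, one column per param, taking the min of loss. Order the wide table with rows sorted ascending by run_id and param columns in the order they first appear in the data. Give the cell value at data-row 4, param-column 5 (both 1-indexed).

7.07

With rows sorted ascending by run_id, row 4 is run_id=run10. param columns in first-appearance order: dropout, depth, lr, bs, width; column 5 is width.
Long rows with run_id=run10, param=width: min(95.64, 7.07, 78.82) = 7.07.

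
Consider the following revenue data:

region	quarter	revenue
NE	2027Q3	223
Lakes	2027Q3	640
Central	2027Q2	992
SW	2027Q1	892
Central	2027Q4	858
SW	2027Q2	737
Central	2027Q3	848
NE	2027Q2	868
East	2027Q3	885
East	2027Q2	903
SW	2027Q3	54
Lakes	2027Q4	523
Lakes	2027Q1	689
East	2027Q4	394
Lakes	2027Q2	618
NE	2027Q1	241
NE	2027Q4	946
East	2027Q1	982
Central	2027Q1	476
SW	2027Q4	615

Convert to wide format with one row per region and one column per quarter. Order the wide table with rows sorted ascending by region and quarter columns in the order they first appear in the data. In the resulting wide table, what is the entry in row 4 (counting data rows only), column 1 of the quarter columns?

223

With rows sorted ascending by region, row 4 is region=NE. quarter columns in first-appearance order: 2027Q3, 2027Q2, 2027Q1, 2027Q4; column 1 is 2027Q3.
Long rows with region=NE, quarter=2027Q3: revenue = 223.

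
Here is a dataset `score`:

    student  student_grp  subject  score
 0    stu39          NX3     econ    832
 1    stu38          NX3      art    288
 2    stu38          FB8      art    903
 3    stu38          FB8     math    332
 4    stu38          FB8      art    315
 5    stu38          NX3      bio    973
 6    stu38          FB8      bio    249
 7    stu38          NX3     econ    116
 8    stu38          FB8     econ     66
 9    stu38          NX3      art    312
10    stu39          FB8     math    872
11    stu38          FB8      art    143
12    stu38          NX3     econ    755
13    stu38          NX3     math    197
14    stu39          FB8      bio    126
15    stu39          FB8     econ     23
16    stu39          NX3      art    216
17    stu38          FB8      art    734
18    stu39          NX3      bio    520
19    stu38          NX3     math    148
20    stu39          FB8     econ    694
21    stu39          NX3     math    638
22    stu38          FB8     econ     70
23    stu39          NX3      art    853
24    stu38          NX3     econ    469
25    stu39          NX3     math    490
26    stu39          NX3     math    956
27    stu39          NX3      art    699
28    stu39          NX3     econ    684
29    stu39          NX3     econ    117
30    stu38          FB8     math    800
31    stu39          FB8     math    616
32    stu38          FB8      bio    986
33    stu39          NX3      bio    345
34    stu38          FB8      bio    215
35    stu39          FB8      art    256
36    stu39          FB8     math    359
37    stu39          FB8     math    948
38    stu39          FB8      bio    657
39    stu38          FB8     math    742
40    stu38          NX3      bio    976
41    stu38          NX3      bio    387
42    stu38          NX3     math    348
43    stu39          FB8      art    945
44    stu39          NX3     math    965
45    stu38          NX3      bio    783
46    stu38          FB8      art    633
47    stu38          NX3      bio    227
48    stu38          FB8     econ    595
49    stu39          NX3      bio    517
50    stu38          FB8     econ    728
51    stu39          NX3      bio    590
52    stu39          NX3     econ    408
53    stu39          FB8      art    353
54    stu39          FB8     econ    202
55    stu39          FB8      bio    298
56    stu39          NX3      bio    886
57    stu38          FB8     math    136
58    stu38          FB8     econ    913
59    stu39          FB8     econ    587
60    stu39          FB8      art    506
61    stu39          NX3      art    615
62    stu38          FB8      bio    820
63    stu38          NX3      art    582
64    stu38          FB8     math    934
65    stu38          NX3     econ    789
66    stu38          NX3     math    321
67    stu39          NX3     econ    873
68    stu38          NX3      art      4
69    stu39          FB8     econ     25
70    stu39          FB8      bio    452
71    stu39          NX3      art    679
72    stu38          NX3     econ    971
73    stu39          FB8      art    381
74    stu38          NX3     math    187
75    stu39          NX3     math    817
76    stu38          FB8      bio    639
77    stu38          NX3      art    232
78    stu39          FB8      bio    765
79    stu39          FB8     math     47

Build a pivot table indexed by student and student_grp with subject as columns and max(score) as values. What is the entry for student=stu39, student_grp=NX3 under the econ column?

Rows with student=stu39, student_grp=NX3 and subject=econ: score values are 832, 684, 117, 408, 873.
max(832, 684, 117, 408, 873) = 873.

873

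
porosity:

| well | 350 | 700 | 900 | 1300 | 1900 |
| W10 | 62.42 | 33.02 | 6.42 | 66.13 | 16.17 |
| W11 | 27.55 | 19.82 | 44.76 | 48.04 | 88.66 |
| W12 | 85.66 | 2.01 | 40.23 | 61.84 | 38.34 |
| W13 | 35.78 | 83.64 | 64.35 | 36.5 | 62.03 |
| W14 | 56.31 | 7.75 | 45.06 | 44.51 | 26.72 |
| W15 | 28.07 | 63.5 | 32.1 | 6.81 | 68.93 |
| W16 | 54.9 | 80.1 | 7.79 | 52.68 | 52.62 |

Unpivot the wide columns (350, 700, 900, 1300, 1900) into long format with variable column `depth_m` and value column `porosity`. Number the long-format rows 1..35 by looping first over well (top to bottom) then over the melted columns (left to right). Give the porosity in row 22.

35 rows total (7 × 5). Row 22: index ⌊(22-1)/5⌋ = 4 into well → W14; (22-1) mod 5 = 1 into the melted columns → 700.
So row 22 is (W14, 700, 7.75); porosity = 7.75.

7.75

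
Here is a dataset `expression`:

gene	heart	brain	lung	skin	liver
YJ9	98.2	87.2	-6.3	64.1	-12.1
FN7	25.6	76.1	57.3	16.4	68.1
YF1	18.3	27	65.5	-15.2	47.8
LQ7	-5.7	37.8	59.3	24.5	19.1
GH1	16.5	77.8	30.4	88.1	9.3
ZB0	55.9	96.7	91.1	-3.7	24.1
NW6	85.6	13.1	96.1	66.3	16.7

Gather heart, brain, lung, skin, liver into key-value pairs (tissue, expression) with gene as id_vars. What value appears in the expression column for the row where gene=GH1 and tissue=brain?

77.8

Unpivoting turns each (gene, wide-column) pair into one long row.
The wide cell at row GH1, column brain holds 77.8, so the long row (GH1, brain) has expression=77.8.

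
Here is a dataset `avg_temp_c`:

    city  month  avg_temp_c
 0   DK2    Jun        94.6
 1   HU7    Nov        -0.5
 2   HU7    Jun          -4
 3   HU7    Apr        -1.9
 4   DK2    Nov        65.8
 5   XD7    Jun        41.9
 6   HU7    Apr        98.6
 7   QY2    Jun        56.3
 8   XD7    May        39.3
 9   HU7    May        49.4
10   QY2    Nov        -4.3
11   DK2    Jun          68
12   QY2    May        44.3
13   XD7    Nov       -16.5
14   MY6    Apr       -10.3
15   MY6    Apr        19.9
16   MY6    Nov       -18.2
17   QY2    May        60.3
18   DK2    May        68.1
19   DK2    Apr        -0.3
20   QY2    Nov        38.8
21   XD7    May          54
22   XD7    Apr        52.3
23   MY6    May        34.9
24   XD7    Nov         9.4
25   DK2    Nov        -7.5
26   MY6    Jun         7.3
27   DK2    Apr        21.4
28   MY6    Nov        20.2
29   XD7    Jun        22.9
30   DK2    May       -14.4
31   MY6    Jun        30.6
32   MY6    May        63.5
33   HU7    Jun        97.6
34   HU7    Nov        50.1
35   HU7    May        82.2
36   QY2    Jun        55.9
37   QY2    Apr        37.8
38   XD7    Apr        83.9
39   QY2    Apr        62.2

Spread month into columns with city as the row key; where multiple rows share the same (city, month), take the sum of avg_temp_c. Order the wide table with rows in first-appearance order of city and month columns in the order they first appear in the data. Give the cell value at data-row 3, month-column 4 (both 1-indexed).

With rows in first-appearance order of city, row 3 is city=XD7. month columns in first-appearance order: Jun, Nov, Apr, May; column 4 is May.
Long rows with city=XD7, month=May: 39.3 + 54 = 93.3.

93.3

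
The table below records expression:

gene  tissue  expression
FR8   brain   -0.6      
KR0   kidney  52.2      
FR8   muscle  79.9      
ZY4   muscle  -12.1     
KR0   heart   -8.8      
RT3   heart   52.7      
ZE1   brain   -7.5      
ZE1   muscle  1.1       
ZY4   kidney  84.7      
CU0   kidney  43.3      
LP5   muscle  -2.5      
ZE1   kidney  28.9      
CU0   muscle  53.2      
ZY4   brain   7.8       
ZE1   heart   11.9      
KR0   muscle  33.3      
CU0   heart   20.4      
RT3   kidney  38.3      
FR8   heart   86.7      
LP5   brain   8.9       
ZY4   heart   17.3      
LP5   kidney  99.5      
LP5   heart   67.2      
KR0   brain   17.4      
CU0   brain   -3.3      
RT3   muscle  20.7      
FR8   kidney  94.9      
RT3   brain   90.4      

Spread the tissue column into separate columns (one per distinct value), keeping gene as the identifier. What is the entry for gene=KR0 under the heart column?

Wide layout: rows indexed by gene, columns are the 4 distinct tissue values (brain, kidney, muscle, heart).
Cell (gene=KR0, tissue=heart) draws from the long row where gene=KR0 and tissue=heart, which has expression=-8.8.

-8.8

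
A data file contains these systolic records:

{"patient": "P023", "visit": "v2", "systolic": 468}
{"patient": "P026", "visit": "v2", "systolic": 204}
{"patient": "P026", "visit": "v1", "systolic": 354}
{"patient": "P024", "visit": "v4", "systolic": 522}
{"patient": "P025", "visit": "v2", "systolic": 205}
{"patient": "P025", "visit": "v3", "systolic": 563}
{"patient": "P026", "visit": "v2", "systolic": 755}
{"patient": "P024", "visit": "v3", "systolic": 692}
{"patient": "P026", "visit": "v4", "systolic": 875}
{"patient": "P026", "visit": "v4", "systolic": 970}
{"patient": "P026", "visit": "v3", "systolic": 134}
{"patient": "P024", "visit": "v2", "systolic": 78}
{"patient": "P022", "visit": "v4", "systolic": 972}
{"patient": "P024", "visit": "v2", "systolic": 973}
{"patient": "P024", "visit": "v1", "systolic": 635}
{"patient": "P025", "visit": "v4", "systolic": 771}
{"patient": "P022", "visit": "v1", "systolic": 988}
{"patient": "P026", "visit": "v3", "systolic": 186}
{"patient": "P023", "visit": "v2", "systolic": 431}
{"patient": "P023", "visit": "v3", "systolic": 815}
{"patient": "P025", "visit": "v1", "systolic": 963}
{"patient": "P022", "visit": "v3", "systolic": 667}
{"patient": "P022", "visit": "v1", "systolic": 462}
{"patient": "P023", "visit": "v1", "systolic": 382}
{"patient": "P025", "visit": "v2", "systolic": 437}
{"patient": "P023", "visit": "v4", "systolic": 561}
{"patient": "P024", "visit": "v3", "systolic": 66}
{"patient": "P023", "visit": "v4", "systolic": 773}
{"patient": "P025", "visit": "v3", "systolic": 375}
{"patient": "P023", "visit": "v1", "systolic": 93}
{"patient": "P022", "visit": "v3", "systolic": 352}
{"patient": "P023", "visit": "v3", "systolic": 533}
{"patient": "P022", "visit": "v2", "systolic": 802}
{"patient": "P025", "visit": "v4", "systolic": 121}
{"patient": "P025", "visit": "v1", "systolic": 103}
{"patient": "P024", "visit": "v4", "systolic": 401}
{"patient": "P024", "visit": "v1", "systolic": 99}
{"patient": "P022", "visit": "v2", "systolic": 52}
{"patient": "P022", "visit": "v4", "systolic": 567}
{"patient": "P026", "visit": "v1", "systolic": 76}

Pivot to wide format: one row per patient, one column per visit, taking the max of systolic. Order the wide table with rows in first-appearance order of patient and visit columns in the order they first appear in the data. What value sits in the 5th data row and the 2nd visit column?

988

With rows in first-appearance order of patient, row 5 is patient=P022. visit columns in first-appearance order: v2, v1, v4, v3; column 2 is v1.
Long rows with patient=P022, visit=v1: max(988, 462) = 988.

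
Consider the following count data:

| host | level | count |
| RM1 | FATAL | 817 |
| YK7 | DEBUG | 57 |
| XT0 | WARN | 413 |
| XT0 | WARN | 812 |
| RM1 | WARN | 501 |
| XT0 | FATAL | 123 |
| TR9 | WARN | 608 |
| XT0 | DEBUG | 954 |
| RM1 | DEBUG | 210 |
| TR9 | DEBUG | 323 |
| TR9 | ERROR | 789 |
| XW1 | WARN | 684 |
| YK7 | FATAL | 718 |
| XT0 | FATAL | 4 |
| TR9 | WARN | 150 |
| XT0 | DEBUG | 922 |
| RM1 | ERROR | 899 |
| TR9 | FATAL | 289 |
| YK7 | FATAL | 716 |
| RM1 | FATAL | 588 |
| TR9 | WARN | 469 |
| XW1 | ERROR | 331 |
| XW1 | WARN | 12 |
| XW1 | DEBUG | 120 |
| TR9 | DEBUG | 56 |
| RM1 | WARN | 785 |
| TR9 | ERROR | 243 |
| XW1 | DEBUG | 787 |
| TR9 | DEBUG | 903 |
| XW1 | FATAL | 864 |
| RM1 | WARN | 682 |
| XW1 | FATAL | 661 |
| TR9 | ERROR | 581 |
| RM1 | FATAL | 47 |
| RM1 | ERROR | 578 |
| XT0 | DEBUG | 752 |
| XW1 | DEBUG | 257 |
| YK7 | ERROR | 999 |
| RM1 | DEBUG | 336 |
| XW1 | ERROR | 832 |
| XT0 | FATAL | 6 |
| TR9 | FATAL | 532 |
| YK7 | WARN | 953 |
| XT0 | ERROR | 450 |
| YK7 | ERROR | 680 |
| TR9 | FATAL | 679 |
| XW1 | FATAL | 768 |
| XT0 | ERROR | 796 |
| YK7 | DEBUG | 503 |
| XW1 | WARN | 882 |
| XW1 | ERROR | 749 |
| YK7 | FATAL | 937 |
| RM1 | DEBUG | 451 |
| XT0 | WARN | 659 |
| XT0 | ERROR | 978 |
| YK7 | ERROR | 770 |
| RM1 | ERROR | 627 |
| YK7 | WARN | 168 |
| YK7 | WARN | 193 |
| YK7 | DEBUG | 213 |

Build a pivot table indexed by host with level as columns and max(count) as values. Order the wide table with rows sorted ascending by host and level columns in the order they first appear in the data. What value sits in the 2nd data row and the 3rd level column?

With rows sorted ascending by host, row 2 is host=TR9. level columns in first-appearance order: FATAL, DEBUG, WARN, ERROR; column 3 is WARN.
Long rows with host=TR9, level=WARN: max(608, 150, 469) = 608.

608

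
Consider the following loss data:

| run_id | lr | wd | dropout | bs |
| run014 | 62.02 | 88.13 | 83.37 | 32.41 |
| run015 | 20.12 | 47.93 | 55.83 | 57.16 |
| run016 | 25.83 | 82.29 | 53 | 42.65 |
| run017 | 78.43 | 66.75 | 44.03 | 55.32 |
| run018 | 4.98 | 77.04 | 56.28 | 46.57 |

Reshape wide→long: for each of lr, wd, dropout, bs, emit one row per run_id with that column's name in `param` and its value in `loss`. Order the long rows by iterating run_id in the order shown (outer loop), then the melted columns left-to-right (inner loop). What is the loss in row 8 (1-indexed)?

20 rows total (5 × 4). Row 8: index ⌊(8-1)/4⌋ = 1 into run_id → run015; (8-1) mod 4 = 3 into the melted columns → bs.
So row 8 is (run015, bs, 57.16); loss = 57.16.

57.16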